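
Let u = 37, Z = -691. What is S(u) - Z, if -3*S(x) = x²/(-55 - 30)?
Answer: 177574/255 ≈ 696.37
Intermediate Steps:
S(x) = x²/255 (S(x) = -x²/(3*(-55 - 30)) = -x²/(3*(-85)) = -(-1)*x²/255 = x²/255)
S(u) - Z = (1/255)*37² - 1*(-691) = (1/255)*1369 + 691 = 1369/255 + 691 = 177574/255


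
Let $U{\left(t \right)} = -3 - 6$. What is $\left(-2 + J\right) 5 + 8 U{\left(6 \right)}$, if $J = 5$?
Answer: $-57$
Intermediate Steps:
$U{\left(t \right)} = -9$ ($U{\left(t \right)} = -3 - 6 = -9$)
$\left(-2 + J\right) 5 + 8 U{\left(6 \right)} = \left(-2 + 5\right) 5 + 8 \left(-9\right) = 3 \cdot 5 - 72 = 15 - 72 = -57$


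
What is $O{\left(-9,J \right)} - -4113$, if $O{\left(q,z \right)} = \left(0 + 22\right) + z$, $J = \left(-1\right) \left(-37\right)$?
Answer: $4172$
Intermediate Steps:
$J = 37$
$O{\left(q,z \right)} = 22 + z$
$O{\left(-9,J \right)} - -4113 = \left(22 + 37\right) - -4113 = 59 + 4113 = 4172$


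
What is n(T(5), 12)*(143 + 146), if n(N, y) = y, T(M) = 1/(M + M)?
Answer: 3468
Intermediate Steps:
T(M) = 1/(2*M)
n(T(5), 12)*(143 + 146) = 12*(143 + 146) = 12*289 = 3468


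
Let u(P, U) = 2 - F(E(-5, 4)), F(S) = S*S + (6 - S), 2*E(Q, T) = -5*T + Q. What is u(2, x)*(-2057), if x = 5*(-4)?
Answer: 1421387/4 ≈ 3.5535e+5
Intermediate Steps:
E(Q, T) = Q/2 - 5*T/2 (E(Q, T) = (-5*T + Q)/2 = (Q - 5*T)/2 = Q/2 - 5*T/2)
x = -20
F(S) = 6 + S**2 - S (F(S) = S**2 + (6 - S) = 6 + S**2 - S)
u(P, U) = -691/4 (u(P, U) = 2 - (6 + ((1/2)*(-5) - 5/2*4)**2 - ((1/2)*(-5) - 5/2*4)) = 2 - (6 + (-5/2 - 10)**2 - (-5/2 - 10)) = 2 - (6 + (-25/2)**2 - 1*(-25/2)) = 2 - (6 + 625/4 + 25/2) = 2 - 1*699/4 = 2 - 699/4 = -691/4)
u(2, x)*(-2057) = -691/4*(-2057) = 1421387/4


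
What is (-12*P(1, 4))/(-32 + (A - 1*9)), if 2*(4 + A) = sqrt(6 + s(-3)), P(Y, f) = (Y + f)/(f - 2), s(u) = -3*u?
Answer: 360/539 + 4*sqrt(15)/539 ≈ 0.69665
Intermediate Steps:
P(Y, f) = (Y + f)/(-2 + f)
A = -4 + sqrt(15)/2 (A = -4 + sqrt(6 - 3*(-3))/2 = -4 + sqrt(6 + 9)/2 = -4 + sqrt(15)/2 ≈ -2.0635)
(-12*P(1, 4))/(-32 + (A - 1*9)) = (-12*(1 + 4)/(-2 + 4))/(-32 + ((-4 + sqrt(15)/2) - 1*9)) = (-12*5/2)/(-32 + ((-4 + sqrt(15)/2) - 9)) = (-6*5)/(-32 + (-13 + sqrt(15)/2)) = (-12*5/2)/(-45 + sqrt(15)/2) = -30/(-45 + sqrt(15)/2)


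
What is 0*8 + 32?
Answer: 32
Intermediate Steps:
0*8 + 32 = 0 + 32 = 32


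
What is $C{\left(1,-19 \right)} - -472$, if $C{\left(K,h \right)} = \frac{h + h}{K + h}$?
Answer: $\frac{4267}{9} \approx 474.11$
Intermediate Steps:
$C{\left(K,h \right)} = \frac{2 h}{K + h}$
$C{\left(1,-19 \right)} - -472 = 2 \left(-19\right) \frac{1}{1 - 19} - -472 = 2 \left(-19\right) \frac{1}{-18} + 472 = 2 \left(-19\right) \left(- \frac{1}{18}\right) + 472 = \frac{19}{9} + 472 = \frac{4267}{9}$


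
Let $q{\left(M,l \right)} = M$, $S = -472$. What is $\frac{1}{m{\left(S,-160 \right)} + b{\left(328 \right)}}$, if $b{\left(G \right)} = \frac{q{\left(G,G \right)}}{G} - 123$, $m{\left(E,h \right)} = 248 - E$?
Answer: $\frac{1}{598} \approx 0.0016722$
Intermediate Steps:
$b{\left(G \right)} = -122$ ($b{\left(G \right)} = \frac{G}{G} - 123 = 1 - 123 = -122$)
$\frac{1}{m{\left(S,-160 \right)} + b{\left(328 \right)}} = \frac{1}{\left(248 - -472\right) - 122} = \frac{1}{\left(248 + 472\right) - 122} = \frac{1}{720 - 122} = \frac{1}{598}$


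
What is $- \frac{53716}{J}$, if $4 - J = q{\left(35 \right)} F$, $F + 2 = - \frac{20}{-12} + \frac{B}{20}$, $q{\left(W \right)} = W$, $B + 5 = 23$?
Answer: $\frac{322296}{95} \approx 3392.6$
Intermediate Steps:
$B = 18$ ($B = -5 + 23 = 18$)
$F = \frac{17}{30}$ ($F = -2 + \left(- \frac{20}{-12} + \frac{18}{20}\right) = -2 + \left(\left(-20\right) \left(- \frac{1}{12}\right) + 18 \cdot \frac{1}{20}\right) = -2 + \left(\frac{5}{3} + \frac{9}{10}\right) = -2 + \frac{77}{30} = \frac{17}{30} \approx 0.56667$)
$J = - \frac{95}{6}$ ($J = 4 - 35 \cdot \frac{17}{30} = 4 - \frac{119}{6} = - \frac{95}{6} \approx -15.833$)
$- \frac{53716}{J} = - \frac{53716}{- \frac{95}{6}} = \left(-53716\right) \left(- \frac{6}{95}\right) = \frac{322296}{95}$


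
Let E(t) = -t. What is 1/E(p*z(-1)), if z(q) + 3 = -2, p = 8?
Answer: 1/40 ≈ 0.025000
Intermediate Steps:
z(q) = -5 (z(q) = -3 - 2 = -5)
1/E(p*z(-1)) = 1/(-8*(-5)) = 1/(-1*(-40)) = 1/40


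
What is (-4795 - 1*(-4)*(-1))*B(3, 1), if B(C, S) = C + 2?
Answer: -23995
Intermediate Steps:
B(C, S) = 2 + C
(-4795 - 1*(-4)*(-1))*B(3, 1) = (-4795 - 1*(-4)*(-1))*(2 + 3) = (-4795 - (-4)*(-1))*5 = (-4795 - 1*4)*5 = (-4795 - 4)*5 = -4799*5 = -23995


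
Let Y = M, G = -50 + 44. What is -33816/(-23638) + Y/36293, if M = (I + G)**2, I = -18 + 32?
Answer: 614398460/428946967 ≈ 1.4323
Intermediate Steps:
I = 14
G = -6
M = 64 (M = (14 - 6)**2 = 8**2 = 64)
Y = 64
-33816/(-23638) + Y/36293 = -33816/(-23638) + 64/36293 = -33816*(-1/23638) + 64*(1/36293) = 16908/11819 + 64/36293 = 614398460/428946967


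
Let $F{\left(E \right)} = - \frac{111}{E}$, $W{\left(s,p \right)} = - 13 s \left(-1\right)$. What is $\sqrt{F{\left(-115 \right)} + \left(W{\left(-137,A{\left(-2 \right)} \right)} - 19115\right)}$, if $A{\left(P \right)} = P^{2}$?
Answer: $\frac{i \sqrt{276336835}}{115} \approx 144.55 i$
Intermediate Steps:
$W{\left(s,p \right)} = 13 s$
$\sqrt{F{\left(-115 \right)} + \left(W{\left(-137,A{\left(-2 \right)} \right)} - 19115\right)} = \sqrt{- \frac{111}{-115} + \left(13 \left(-137\right) - 19115\right)} = \sqrt{\left(-111\right) \left(- \frac{1}{115}\right) - 20896} = \sqrt{\frac{111}{115} - 20896} = \sqrt{- \frac{2402929}{115}} = \frac{i \sqrt{276336835}}{115}$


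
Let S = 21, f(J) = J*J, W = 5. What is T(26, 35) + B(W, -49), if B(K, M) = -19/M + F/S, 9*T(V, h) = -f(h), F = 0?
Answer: -59854/441 ≈ -135.72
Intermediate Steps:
f(J) = J²
T(V, h) = -h²/9 (T(V, h) = (-h²)/9 = -h²/9)
B(K, M) = -19/M (B(K, M) = -19/M + 0/21 = -19/M + 0*(1/21) = -19/M + 0 = -19/M)
T(26, 35) + B(W, -49) = -⅑*35² - 19/(-49) = -⅑*1225 - 19*(-1/49) = -1225/9 + 19/49 = -59854/441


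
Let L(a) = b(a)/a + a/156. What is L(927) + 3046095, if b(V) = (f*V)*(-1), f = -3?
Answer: 158397405/52 ≈ 3.0461e+6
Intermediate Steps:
b(V) = 3*V (b(V) = -3*V*(-1) = 3*V)
L(a) = 3 + a/156 (L(a) = (3*a)/a + a/156 = 3 + a*(1/156) = 3 + a/156)
L(927) + 3046095 = (3 + (1/156)*927) + 3046095 = (3 + 309/52) + 3046095 = 465/52 + 3046095 = 158397405/52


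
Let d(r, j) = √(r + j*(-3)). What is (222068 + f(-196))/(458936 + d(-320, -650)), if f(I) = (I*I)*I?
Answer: -1676830067024/105311125233 + 3653734*√1630/105311125233 ≈ -15.921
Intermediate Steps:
d(r, j) = √(r - 3*j)
f(I) = I³ (f(I) = I²*I = I³)
(222068 + f(-196))/(458936 + d(-320, -650)) = (222068 + (-196)³)/(458936 + √(-320 - 3*(-650))) = (222068 - 7529536)/(458936 + √(-320 + 1950)) = -7307468/(458936 + √1630)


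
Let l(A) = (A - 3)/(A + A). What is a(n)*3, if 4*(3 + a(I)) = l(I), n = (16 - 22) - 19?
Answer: -429/50 ≈ -8.5800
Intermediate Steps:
n = -25 (n = -6 - 19 = -25)
l(A) = (-3 + A)/(2*A) (l(A) = (-3 + A)/((2*A)) = (-3 + A)*(1/(2*A)) = (-3 + A)/(2*A))
a(I) = -3 + (-3 + I)/(8*I) (a(I) = -3 + ((-3 + I)/(2*I))/4 = -3 + (-3 + I)/(8*I))
a(n)*3 = ((⅛)*(-3 - 23*(-25))/(-25))*3 = ((⅛)*(-1/25)*(-3 + 575))*3 = ((⅛)*(-1/25)*572)*3 = -143/50*3 = -429/50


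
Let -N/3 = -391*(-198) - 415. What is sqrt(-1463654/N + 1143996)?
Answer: sqrt(61049865501278562)/231009 ≈ 1069.6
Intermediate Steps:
N = -231009 (N = -3*(-391*(-198) - 415) = -3*(77418 - 415) = -3*77003 = -231009)
sqrt(-1463654/N + 1143996) = sqrt(-1463654/(-231009) + 1143996) = sqrt(-1463654*(-1/231009) + 1143996) = sqrt(1463654/231009 + 1143996) = sqrt(264274835618/231009) = sqrt(61049865501278562)/231009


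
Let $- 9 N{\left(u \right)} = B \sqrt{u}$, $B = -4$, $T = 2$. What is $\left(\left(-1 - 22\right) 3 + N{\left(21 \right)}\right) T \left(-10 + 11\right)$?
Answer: $-138 + \frac{8 \sqrt{21}}{9} \approx -133.93$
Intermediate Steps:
$N{\left(u \right)} = \frac{4 \sqrt{u}}{9}$ ($N{\left(u \right)} = - \frac{\left(-4\right) \sqrt{u}}{9} = \frac{4 \sqrt{u}}{9}$)
$\left(\left(-1 - 22\right) 3 + N{\left(21 \right)}\right) T \left(-10 + 11\right) = \left(\left(-1 - 22\right) 3 + \frac{4 \sqrt{21}}{9}\right) 2 \left(-10 + 11\right) = \left(\left(-1 - 22\right) 3 + \frac{4 \sqrt{21}}{9}\right) 2 \cdot 1 = \left(\left(-23\right) 3 + \frac{4 \sqrt{21}}{9}\right) 2 = \left(-69 + \frac{4 \sqrt{21}}{9}\right) 2 = -138 + \frac{8 \sqrt{21}}{9}$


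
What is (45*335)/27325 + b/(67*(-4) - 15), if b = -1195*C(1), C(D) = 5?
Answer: 6701324/309319 ≈ 21.665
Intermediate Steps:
b = -5975 (b = -1195*5 = -5975)
(45*335)/27325 + b/(67*(-4) - 15) = (45*335)/27325 - 5975/(67*(-4) - 15) = 15075*(1/27325) - 5975/(-268 - 15) = 603/1093 - 5975/(-283) = 603/1093 - 5975*(-1/283) = 603/1093 + 5975/283 = 6701324/309319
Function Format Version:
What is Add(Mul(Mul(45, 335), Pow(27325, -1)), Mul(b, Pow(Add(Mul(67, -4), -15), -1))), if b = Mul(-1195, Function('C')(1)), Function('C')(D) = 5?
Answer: Rational(6701324, 309319) ≈ 21.665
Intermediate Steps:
b = -5975 (b = Mul(-1195, 5) = -5975)
Add(Mul(Mul(45, 335), Pow(27325, -1)), Mul(b, Pow(Add(Mul(67, -4), -15), -1))) = Add(Mul(Mul(45, 335), Pow(27325, -1)), Mul(-5975, Pow(Add(Mul(67, -4), -15), -1))) = Add(Mul(15075, Rational(1, 27325)), Mul(-5975, Pow(Add(-268, -15), -1))) = Add(Rational(603, 1093), Mul(-5975, Pow(-283, -1))) = Add(Rational(603, 1093), Mul(-5975, Rational(-1, 283))) = Add(Rational(603, 1093), Rational(5975, 283)) = Rational(6701324, 309319)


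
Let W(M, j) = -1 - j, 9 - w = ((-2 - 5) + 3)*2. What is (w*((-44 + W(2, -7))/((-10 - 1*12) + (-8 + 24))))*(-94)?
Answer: -30362/3 ≈ -10121.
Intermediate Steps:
w = 17 (w = 9 - ((-2 - 5) + 3)*2 = 9 - (-7 + 3)*2 = 9 - (-4)*2 = 9 - 1*(-8) = 9 + 8 = 17)
(w*((-44 + W(2, -7))/((-10 - 1*12) + (-8 + 24))))*(-94) = (17*((-44 + (-1 - 1*(-7)))/((-10 - 1*12) + (-8 + 24))))*(-94) = (17*((-44 + (-1 + 7))/((-10 - 12) + 16)))*(-94) = (17*((-44 + 6)/(-22 + 16)))*(-94) = (17*(-38/(-6)))*(-94) = (17*(-38*(-1/6)))*(-94) = (17*(19/3))*(-94) = (323/3)*(-94) = -30362/3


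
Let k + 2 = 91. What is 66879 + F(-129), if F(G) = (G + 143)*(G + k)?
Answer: 66319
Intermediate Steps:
k = 89 (k = -2 + 91 = 89)
F(G) = (89 + G)*(143 + G) (F(G) = (G + 143)*(G + 89) = (143 + G)*(89 + G) = (89 + G)*(143 + G))
66879 + F(-129) = 66879 + (12727 + (-129)² + 232*(-129)) = 66879 + (12727 + 16641 - 29928) = 66879 - 560 = 66319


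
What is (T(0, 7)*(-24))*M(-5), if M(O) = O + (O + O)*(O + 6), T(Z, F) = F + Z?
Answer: 2520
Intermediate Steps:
M(O) = O + 2*O*(6 + O) (M(O) = O + (2*O)*(6 + O) = O + 2*O*(6 + O))
(T(0, 7)*(-24))*M(-5) = ((7 + 0)*(-24))*(-5*(13 + 2*(-5))) = (7*(-24))*(-5*(13 - 10)) = -(-840)*3 = -168*(-15) = 2520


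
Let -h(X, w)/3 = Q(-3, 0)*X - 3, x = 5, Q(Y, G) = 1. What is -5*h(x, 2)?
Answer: 30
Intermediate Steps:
h(X, w) = 9 - 3*X (h(X, w) = -3*(1*X - 3) = -3*(X - 3) = -3*(-3 + X) = 9 - 3*X)
-5*h(x, 2) = -5*(9 - 3*5) = -5*(9 - 15) = -5*(-6) = 30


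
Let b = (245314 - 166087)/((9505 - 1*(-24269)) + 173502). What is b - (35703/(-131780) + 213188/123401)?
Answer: -75450171428174/70222447807985 ≈ -1.0744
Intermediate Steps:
b = 26409/69092 (b = 79227/((9505 + 24269) + 173502) = 79227/(33774 + 173502) = 79227/207276 = 79227*(1/207276) = 26409/69092 ≈ 0.38223)
b - (35703/(-131780) + 213188/123401) = 26409/69092 - (35703/(-131780) + 213188/123401) = 26409/69092 - (35703*(-1/131780) + 213188*(1/123401)) = 26409/69092 - (-35703/131780 + 213188/123401) = 26409/69092 - 1*23688128737/16261783780 = 26409/69092 - 23688128737/16261783780 = -75450171428174/70222447807985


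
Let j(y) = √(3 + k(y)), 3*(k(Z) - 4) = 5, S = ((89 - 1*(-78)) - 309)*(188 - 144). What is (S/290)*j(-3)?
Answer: -3124*√78/435 ≈ -63.426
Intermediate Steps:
S = -6248 (S = ((89 + 78) - 309)*44 = (167 - 309)*44 = -142*44 = -6248)
k(Z) = 17/3 (k(Z) = 4 + (⅓)*5 = 4 + 5/3 = 17/3)
j(y) = √78/3 (j(y) = √(3 + 17/3) = √(26/3) = √78/3)
(S/290)*j(-3) = (-6248/290)*(√78/3) = (-6248*1/290)*(√78/3) = -3124*√78/435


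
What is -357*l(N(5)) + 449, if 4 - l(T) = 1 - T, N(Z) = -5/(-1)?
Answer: -2407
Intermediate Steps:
N(Z) = 5 (N(Z) = -5*(-1) = 5)
l(T) = 3 + T (l(T) = 4 - (1 - T) = 4 + (-1 + T) = 3 + T)
-357*l(N(5)) + 449 = -357*(3 + 5) + 449 = -357*8 + 449 = -2856 + 449 = -2407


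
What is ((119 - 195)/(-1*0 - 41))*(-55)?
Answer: -4180/41 ≈ -101.95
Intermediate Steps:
((119 - 195)/(-1*0 - 41))*(-55) = -76/(0 - 41)*(-55) = -76/(-41)*(-55) = -76*(-1/41)*(-55) = (76/41)*(-55) = -4180/41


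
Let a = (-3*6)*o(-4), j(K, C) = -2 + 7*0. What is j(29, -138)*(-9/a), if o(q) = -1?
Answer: 1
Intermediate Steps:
j(K, C) = -2 (j(K, C) = -2 + 0 = -2)
a = 18 (a = -3*6*(-1) = -18*(-1) = 18)
j(29, -138)*(-9/a) = -(-18)/18 = -2*(-½) = 1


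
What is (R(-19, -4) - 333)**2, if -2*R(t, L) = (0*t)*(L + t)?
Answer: 110889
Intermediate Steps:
R(t, L) = 0 (R(t, L) = -0*t*(L + t)/2 = -0*(L + t) = -1/2*0 = 0)
(R(-19, -4) - 333)**2 = (0 - 333)**2 = (-333)**2 = 110889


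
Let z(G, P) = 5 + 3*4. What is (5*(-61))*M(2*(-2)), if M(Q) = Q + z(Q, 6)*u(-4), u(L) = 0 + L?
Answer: 21960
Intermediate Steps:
z(G, P) = 17 (z(G, P) = 5 + 12 = 17)
u(L) = L
M(Q) = -68 + Q (M(Q) = Q + 17*(-4) = Q - 68 = -68 + Q)
(5*(-61))*M(2*(-2)) = (5*(-61))*(-68 + 2*(-2)) = -305*(-68 - 4) = -305*(-72) = 21960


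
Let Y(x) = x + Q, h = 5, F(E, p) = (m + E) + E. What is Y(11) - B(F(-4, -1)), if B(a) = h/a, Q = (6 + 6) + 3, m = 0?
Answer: 213/8 ≈ 26.625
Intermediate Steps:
Q = 15 (Q = 12 + 3 = 15)
F(E, p) = 2*E (F(E, p) = (0 + E) + E = E + E = 2*E)
Y(x) = 15 + x (Y(x) = x + 15 = 15 + x)
B(a) = 5/a
Y(11) - B(F(-4, -1)) = (15 + 11) - 5/(2*(-4)) = 26 - 5/(-8) = 26 - 5*(-1)/8 = 26 - 1*(-5/8) = 26 + 5/8 = 213/8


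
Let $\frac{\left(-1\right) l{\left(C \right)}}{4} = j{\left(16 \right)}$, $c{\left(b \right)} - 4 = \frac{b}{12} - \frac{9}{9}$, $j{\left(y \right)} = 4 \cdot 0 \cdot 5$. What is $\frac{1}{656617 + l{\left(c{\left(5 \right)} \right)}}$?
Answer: $\frac{1}{656617} \approx 1.523 \cdot 10^{-6}$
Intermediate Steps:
$j{\left(y \right)} = 0$ ($j{\left(y \right)} = 0 \cdot 5 = 0$)
$c{\left(b \right)} = 3 + \frac{b}{12}$ ($c{\left(b \right)} = 4 + \left(\frac{b}{12} - \frac{9}{9}\right) = 4 + \left(b \frac{1}{12} - 1\right) = 4 + \left(\frac{b}{12} - 1\right) = 4 + \left(-1 + \frac{b}{12}\right) = 3 + \frac{b}{12}$)
$l{\left(C \right)} = 0$ ($l{\left(C \right)} = \left(-4\right) 0 = 0$)
$\frac{1}{656617 + l{\left(c{\left(5 \right)} \right)}} = \frac{1}{656617 + 0} = \frac{1}{656617}$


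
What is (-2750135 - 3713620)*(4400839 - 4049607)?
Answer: -2270277596160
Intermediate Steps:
(-2750135 - 3713620)*(4400839 - 4049607) = -6463755*351232 = -2270277596160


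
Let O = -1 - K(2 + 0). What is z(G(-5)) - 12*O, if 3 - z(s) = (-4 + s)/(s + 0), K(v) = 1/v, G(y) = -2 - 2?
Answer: 19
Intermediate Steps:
G(y) = -4
K(v) = 1/v
z(s) = 3 - (-4 + s)/s (z(s) = 3 - (-4 + s)/(s + 0) = 3 - (-4 + s)/s)
O = -3/2 (O = -1 - 1/(2 + 0) = -1 - 1/2 = -3/2 ≈ -1.5000)
z(G(-5)) - 12*O = (2 + 4/(-4)) - 12*(-3/2) = (2 + 4*(-1/4)) + 18 = (2 - 1) + 18 = 1 + 18 = 19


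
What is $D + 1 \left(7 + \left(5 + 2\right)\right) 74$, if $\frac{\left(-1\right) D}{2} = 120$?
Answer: $796$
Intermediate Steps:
$D = -240$ ($D = \left(-2\right) 120 = -240$)
$D + 1 \left(7 + \left(5 + 2\right)\right) 74 = -240 + 1 \left(7 + \left(5 + 2\right)\right) 74 = -240 + 1 \left(7 + 7\right) 74 = -240 + 1 \cdot 14 \cdot 74 = -240 + 14 \cdot 74 = -240 + 1036 = 796$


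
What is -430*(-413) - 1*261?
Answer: 177329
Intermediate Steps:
-430*(-413) - 1*261 = 177590 - 261 = 177329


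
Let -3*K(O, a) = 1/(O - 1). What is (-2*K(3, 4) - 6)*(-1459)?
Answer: 24803/3 ≈ 8267.7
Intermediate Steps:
K(O, a) = -1/(3*(-1 + O)) (K(O, a) = -1/(3*(O - 1)) = -1/(3*(-1 + O)))
(-2*K(3, 4) - 6)*(-1459) = (-(-2)/(-3 + 3*3) - 6)*(-1459) = (-(-2)/(-3 + 9) - 6)*(-1459) = (-(-2)/6 - 6)*(-1459) = (-2*(-⅙) - 6)*(-1459) = (⅓ - 6)*(-1459) = -17/3*(-1459) = 24803/3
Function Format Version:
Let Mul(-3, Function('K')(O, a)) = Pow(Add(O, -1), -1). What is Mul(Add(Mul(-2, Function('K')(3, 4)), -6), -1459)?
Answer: Rational(24803, 3) ≈ 8267.7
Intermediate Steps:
Function('K')(O, a) = Mul(Rational(-1, 3), Pow(Add(-1, O), -1)) (Function('K')(O, a) = Mul(Rational(-1, 3), Pow(Add(O, -1), -1)) = Mul(Rational(-1, 3), Pow(Add(-1, O), -1)))
Mul(Add(Mul(-2, Function('K')(3, 4)), -6), -1459) = Mul(Add(Mul(-2, Mul(-1, Pow(Add(-3, Mul(3, 3)), -1))), -6), -1459) = Mul(Add(Mul(-2, Mul(-1, Pow(Add(-3, 9), -1))), -6), -1459) = Mul(Add(Mul(-2, Mul(-1, Pow(6, -1))), -6), -1459) = Mul(Add(Mul(-2, Mul(-1, Rational(1, 6))), -6), -1459) = Mul(Add(Mul(-2, Rational(-1, 6)), -6), -1459) = Mul(Add(Rational(1, 3), -6), -1459) = Mul(Rational(-17, 3), -1459) = Rational(24803, 3)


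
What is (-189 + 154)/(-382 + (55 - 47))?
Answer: 35/374 ≈ 0.093583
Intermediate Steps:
(-189 + 154)/(-382 + (55 - 47)) = -35/(-382 + 8) = -35/(-374) = -35*(-1/374) = 35/374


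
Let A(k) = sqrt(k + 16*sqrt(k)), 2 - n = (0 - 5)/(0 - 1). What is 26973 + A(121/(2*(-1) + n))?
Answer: 26973 + sqrt(-605 + 880*I*sqrt(5))/5 ≈ 26978.0 + 7.2988*I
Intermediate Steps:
n = -3 (n = 2 - (0 - 5)/(0 - 1) = 2 - (-5)/(-1) = 2 - (-5)*(-1) = 2 - 1*5 = 2 - 5 = -3)
26973 + A(121/(2*(-1) + n)) = 26973 + sqrt(121/(2*(-1) - 3) + 16*sqrt(121/(2*(-1) - 3))) = 26973 + sqrt(121/(-2 - 3) + 16*sqrt(121/(-2 - 3))) = 26973 + sqrt(121/(-5) + 16*sqrt(121/(-5))) = 26973 + sqrt(121*(-1/5) + 16*sqrt(121*(-1/5))) = 26973 + sqrt(-121/5 + 16*sqrt(-121/5)) = 26973 + sqrt(-121/5 + 16*(11*I*sqrt(5)/5)) = 26973 + sqrt(-121/5 + 176*I*sqrt(5)/5)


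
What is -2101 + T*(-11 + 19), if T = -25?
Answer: -2301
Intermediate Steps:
-2101 + T*(-11 + 19) = -2101 - 25*(-11 + 19) = -2101 - 25*8 = -2101 - 200 = -2301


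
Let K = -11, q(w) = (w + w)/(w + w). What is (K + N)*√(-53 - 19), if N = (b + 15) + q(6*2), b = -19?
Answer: -84*I*√2 ≈ -118.79*I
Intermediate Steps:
q(w) = 1 (q(w) = (2*w)/((2*w)) = (2*w)*(1/(2*w)) = 1)
N = -3 (N = (-19 + 15) + 1 = -4 + 1 = -3)
(K + N)*√(-53 - 19) = (-11 - 3)*√(-53 - 19) = -84*I*√2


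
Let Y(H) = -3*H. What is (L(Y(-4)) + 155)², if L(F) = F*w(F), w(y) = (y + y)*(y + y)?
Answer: 49942489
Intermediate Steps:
w(y) = 4*y² (w(y) = (2*y)*(2*y) = 4*y²)
L(F) = 4*F³ (L(F) = F*(4*F²) = 4*F³)
(L(Y(-4)) + 155)² = (4*(-3*(-4))³ + 155)² = (4*12³ + 155)² = (4*1728 + 155)² = (6912 + 155)² = 7067² = 49942489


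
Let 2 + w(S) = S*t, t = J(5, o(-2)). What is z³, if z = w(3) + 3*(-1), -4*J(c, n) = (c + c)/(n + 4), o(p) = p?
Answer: -42875/64 ≈ -669.92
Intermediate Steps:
J(c, n) = -c/(2*(4 + n)) (J(c, n) = -(c + c)/(4*(n + 4)) = -2*c/(4*(4 + n)) = -c/(2*(4 + n)))
t = -5/4 (t = -1*5/(8 + 2*(-2)) = -1*5/(8 - 4) = -1*5/4 = -1*5*¼ = -5/4 ≈ -1.2500)
w(S) = -2 - 5*S/4 (w(S) = -2 + S*(-5/4) = -2 - 5*S/4)
z = -35/4 (z = (-2 - 5/4*3) + 3*(-1) = (-2 - 15/4) - 3 = -23/4 - 3 = -35/4 ≈ -8.7500)
z³ = (-35/4)³ = -42875/64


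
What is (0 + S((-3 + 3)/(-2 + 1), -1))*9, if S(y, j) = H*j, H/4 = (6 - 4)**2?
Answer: -144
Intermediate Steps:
H = 16 (H = 4*(6 - 4)**2 = 4*2**2 = 4*4 = 16)
S(y, j) = 16*j
(0 + S((-3 + 3)/(-2 + 1), -1))*9 = (0 + 16*(-1))*9 = (0 - 16)*9 = -16*9 = -144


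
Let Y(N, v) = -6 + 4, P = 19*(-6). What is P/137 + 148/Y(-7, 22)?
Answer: -10252/137 ≈ -74.832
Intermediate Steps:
P = -114
Y(N, v) = -2
P/137 + 148/Y(-7, 22) = -114/137 + 148/(-2) = -114*1/137 + 148*(-½) = -114/137 - 74 = -10252/137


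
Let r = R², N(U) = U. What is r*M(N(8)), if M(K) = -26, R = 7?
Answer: -1274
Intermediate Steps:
r = 49 (r = 7² = 49)
r*M(N(8)) = 49*(-26) = -1274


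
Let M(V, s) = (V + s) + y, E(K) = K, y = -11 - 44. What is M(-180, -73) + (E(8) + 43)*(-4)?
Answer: -512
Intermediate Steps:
y = -55
M(V, s) = -55 + V + s (M(V, s) = (V + s) - 55 = -55 + V + s)
M(-180, -73) + (E(8) + 43)*(-4) = (-55 - 180 - 73) + (8 + 43)*(-4) = -308 + 51*(-4) = -308 - 204 = -512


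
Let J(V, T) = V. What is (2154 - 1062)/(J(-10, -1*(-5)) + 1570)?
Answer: 7/10 ≈ 0.70000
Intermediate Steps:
(2154 - 1062)/(J(-10, -1*(-5)) + 1570) = (2154 - 1062)/(-10 + 1570) = 1092/1560 = 1092*(1/1560) = 7/10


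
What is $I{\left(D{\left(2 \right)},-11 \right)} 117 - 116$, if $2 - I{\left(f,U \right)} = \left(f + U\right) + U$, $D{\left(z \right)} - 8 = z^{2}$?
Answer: $1288$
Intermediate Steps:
$D{\left(z \right)} = 8 + z^{2}$
$I{\left(f,U \right)} = 2 - f - 2 U$ ($I{\left(f,U \right)} = 2 - \left(\left(f + U\right) + U\right) = 2 - \left(\left(U + f\right) + U\right) = 2 - \left(f + 2 U\right) = 2 - f - 2 U$)
$I{\left(D{\left(2 \right)},-11 \right)} 117 - 116 = \left(2 - \left(8 + 2^{2}\right) - -22\right) 117 - 116 = \left(2 - \left(8 + 4\right) + 22\right) 117 - 116 = \left(2 - 12 + 22\right) 117 - 116 = 12 \cdot 117 - 116 = 1404 - 116 = 1288$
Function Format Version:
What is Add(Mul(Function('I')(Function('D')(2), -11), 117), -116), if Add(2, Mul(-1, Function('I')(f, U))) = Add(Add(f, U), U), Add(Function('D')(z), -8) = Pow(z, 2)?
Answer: 1288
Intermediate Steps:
Function('D')(z) = Add(8, Pow(z, 2))
Function('I')(f, U) = Add(2, Mul(-1, f), Mul(-2, U)) (Function('I')(f, U) = Add(2, Mul(-1, Add(Add(f, U), U))) = Add(2, Mul(-1, Add(Add(U, f), U))) = Add(2, Mul(-1, Add(f, Mul(2, U)))) = Add(2, Add(Mul(-1, f), Mul(-2, U))) = Add(2, Mul(-1, f), Mul(-2, U)))
Add(Mul(Function('I')(Function('D')(2), -11), 117), -116) = Add(Mul(Add(2, Mul(-1, Add(8, Pow(2, 2))), Mul(-2, -11)), 117), -116) = Add(Mul(Add(2, Mul(-1, Add(8, 4)), 22), 117), -116) = Add(Mul(Add(2, Mul(-1, 12), 22), 117), -116) = Add(Mul(Add(2, -12, 22), 117), -116) = Add(Mul(12, 117), -116) = Add(1404, -116) = 1288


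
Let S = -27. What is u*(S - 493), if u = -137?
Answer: 71240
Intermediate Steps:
u*(S - 493) = -137*(-27 - 493) = -137*(-520) = 71240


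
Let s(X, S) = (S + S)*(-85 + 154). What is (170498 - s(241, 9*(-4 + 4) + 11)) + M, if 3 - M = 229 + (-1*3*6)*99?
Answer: 170536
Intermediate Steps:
M = 1556 (M = 3 - (229 + (-1*3*6)*99) = 3 - (229 - 3*6*99) = 3 - (229 - 18*99) = 3 - (229 - 1782) = 3 - 1*(-1553) = 3 + 1553 = 1556)
s(X, S) = 138*S (s(X, S) = (2*S)*69 = 138*S)
(170498 - s(241, 9*(-4 + 4) + 11)) + M = (170498 - 138*(9*(-4 + 4) + 11)) + 1556 = (170498 - 138*(9*0 + 11)) + 1556 = (170498 - 138*(0 + 11)) + 1556 = (170498 - 138*11) + 1556 = (170498 - 1*1518) + 1556 = (170498 - 1518) + 1556 = 168980 + 1556 = 170536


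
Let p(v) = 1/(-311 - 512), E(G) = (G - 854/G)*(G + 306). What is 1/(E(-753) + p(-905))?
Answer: 206573/69425888934 ≈ 2.9754e-6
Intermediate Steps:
E(G) = (306 + G)*(G - 854/G) (E(G) = (G - 854/G)*(306 + G) = (306 + G)*(G - 854/G))
p(v) = -1/823 (p(v) = 1/(-823) = -1/823)
1/(E(-753) + p(-905)) = 1/((-854 + (-753)² - 261324/(-753) + 306*(-753)) - 1/823) = 1/((-854 + 567009 - 261324*(-1/753) - 230418) - 1/823) = 1/((-854 + 567009 + 87108/251 - 230418) - 1/823) = 1/(84357095/251 - 1/823) = 1/(69425888934/206573) = 206573/69425888934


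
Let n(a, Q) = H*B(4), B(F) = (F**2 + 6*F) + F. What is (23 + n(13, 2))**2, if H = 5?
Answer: 59049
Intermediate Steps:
B(F) = F**2 + 7*F
n(a, Q) = 220 (n(a, Q) = 5*(4*(7 + 4)) = 5*(4*11) = 5*44 = 220)
(23 + n(13, 2))**2 = (23 + 220)**2 = 243**2 = 59049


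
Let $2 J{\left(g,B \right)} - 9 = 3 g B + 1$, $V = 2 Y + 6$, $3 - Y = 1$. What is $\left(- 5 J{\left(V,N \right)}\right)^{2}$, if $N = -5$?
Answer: $122500$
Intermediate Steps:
$Y = 2$ ($Y = 3 - 1 = 2$)
$V = 10$ ($V = 2 \cdot 2 + 6 = 4 + 6 = 10$)
$J{\left(g,B \right)} = 5 + \frac{3 B g}{2}$ ($J{\left(g,B \right)} = \frac{9}{2} + \frac{3 g B + 1}{2} = \frac{9}{2} + \frac{3 B g + 1}{2} = \frac{9}{2} + \frac{1 + 3 B g}{2} = \frac{9}{2} + \left(\frac{1}{2} + \frac{3 B g}{2}\right) = 5 + \frac{3 B g}{2}$)
$\left(- 5 J{\left(V,N \right)}\right)^{2} = \left(- 5 \left(5 + \frac{3}{2} \left(-5\right) 10\right)\right)^{2} = \left(- 5 \left(5 - 75\right)\right)^{2} = \left(\left(-5\right) \left(-70\right)\right)^{2} = 350^{2} = 122500$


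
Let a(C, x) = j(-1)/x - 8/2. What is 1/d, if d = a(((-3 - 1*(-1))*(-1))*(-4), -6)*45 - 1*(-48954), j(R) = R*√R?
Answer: 65032/3171870843 - 10*I/3171870843 ≈ 2.0503e-5 - 3.1527e-9*I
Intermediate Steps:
j(R) = R^(3/2)
a(C, x) = -4 - I/x (a(C, x) = (-1)^(3/2)/x - 8/2 = (-I)/x - 8*½ = -I/x - 4 = -4 - I/x)
d = 48774 + 15*I/2 (d = (-4 - 1*I/(-6))*45 - 1*(-48954) = (-4 - 1*I*(-⅙))*45 + 48954 = (-4 + I/6)*45 + 48954 = (-180 + 15*I/2) + 48954 = 48774 + 15*I/2 ≈ 48774.0 + 7.5*I)
1/d = 1/(48774 + 15*I/2) = 4*(48774 - 15*I/2)/9515612529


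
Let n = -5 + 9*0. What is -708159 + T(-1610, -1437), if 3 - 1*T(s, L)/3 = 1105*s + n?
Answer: 4629015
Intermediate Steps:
n = -5 (n = -5 + 0 = -5)
T(s, L) = 24 - 3315*s (T(s, L) = 9 - 3*(1105*s - 5) = 9 - 3*(-5 + 1105*s) = 9 + (15 - 3315*s) = 24 - 3315*s)
-708159 + T(-1610, -1437) = -708159 + (24 - 3315*(-1610)) = -708159 + (24 + 5337150) = -708159 + 5337174 = 4629015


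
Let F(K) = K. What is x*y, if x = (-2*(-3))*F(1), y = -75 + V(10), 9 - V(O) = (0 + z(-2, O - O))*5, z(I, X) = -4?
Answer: -276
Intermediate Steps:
V(O) = 29 (V(O) = 9 - (0 - 4)*5 = 9 - (-4)*5 = 9 - 1*(-20) = 9 + 20 = 29)
y = -46 (y = -75 + 29 = -46)
x = 6 (x = -2*(-3)*1 = 6*1 = 6)
x*y = 6*(-46) = -276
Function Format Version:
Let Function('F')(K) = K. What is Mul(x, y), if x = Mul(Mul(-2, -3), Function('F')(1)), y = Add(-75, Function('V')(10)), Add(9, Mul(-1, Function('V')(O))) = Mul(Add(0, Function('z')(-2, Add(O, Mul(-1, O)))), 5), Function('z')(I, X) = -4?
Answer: -276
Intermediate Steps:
Function('V')(O) = 29 (Function('V')(O) = Add(9, Mul(-1, Mul(Add(0, -4), 5))) = Add(9, Mul(-1, Mul(-4, 5))) = Add(9, Mul(-1, -20)) = Add(9, 20) = 29)
y = -46 (y = Add(-75, 29) = -46)
x = 6 (x = Mul(Mul(-2, -3), 1) = Mul(6, 1) = 6)
Mul(x, y) = Mul(6, -46) = -276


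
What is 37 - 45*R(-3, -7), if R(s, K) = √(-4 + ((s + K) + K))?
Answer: 37 - 45*I*√21 ≈ 37.0 - 206.22*I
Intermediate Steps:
R(s, K) = √(-4 + s + 2*K) (R(s, K) = √(-4 + ((K + s) + K)) = √(-4 + (s + 2*K)) = √(-4 + s + 2*K))
37 - 45*R(-3, -7) = 37 - 45*√(-4 - 3 + 2*(-7)) = 37 - 45*√(-4 - 3 - 14) = 37 - 45*I*√21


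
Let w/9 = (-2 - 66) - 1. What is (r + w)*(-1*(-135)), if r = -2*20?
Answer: -89235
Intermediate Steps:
w = -621 (w = 9*((-2 - 66) - 1) = 9*(-68 - 1) = 9*(-69) = -621)
r = -40
(r + w)*(-1*(-135)) = (-40 - 621)*(-1*(-135)) = -661*135 = -89235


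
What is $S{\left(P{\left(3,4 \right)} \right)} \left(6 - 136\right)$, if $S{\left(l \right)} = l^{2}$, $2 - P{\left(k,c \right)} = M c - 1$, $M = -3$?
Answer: $-29250$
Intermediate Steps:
$P{\left(k,c \right)} = 3 + 3 c$ ($P{\left(k,c \right)} = 2 - \left(- 3 c - 1\right) = 2 - \left(-1 - 3 c\right) = 2 + \left(1 + 3 c\right) = 3 + 3 c$)
$S{\left(P{\left(3,4 \right)} \right)} \left(6 - 136\right) = \left(3 + 3 \cdot 4\right)^{2} \left(6 - 136\right) = \left(3 + 12\right)^{2} \left(-130\right) = 15^{2} \left(-130\right) = 225 \left(-130\right) = -29250$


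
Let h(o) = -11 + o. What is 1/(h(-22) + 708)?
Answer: 1/675 ≈ 0.0014815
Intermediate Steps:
1/(h(-22) + 708) = 1/((-11 - 22) + 708) = 1/(-33 + 708) = 1/675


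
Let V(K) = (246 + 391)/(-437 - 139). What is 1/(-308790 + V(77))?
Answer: -576/177863677 ≈ -3.2384e-6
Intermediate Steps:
V(K) = -637/576 (V(K) = 637/(-576) = 637*(-1/576) = -637/576)
1/(-308790 + V(77)) = 1/(-308790 - 637/576) = 1/(-177863677/576) = -576/177863677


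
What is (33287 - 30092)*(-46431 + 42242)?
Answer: -13383855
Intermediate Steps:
(33287 - 30092)*(-46431 + 42242) = 3195*(-4189) = -13383855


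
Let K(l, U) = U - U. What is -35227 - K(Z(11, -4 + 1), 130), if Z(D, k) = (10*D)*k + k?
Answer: -35227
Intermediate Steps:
Z(D, k) = k + 10*D*k (Z(D, k) = 10*D*k + k = k + 10*D*k)
K(l, U) = 0
-35227 - K(Z(11, -4 + 1), 130) = -35227 - 1*0 = -35227 + 0 = -35227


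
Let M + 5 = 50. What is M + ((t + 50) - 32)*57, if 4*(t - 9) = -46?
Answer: 1857/2 ≈ 928.50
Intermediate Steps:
t = -5/2 (t = 9 + (¼)*(-46) = 9 - 23/2 = -5/2 ≈ -2.5000)
M = 45 (M = -5 + 50 = 45)
M + ((t + 50) - 32)*57 = 45 + ((-5/2 + 50) - 32)*57 = 45 + (95/2 - 32)*57 = 45 + (31/2)*57 = 45 + 1767/2 = 1857/2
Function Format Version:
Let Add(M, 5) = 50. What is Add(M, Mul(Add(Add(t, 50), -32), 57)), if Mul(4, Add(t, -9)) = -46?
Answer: Rational(1857, 2) ≈ 928.50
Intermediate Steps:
t = Rational(-5, 2) (t = Add(9, Mul(Rational(1, 4), -46)) = Add(9, Rational(-23, 2)) = Rational(-5, 2) ≈ -2.5000)
M = 45 (M = Add(-5, 50) = 45)
Add(M, Mul(Add(Add(t, 50), -32), 57)) = Add(45, Mul(Add(Add(Rational(-5, 2), 50), -32), 57)) = Add(45, Mul(Add(Rational(95, 2), -32), 57)) = Add(45, Mul(Rational(31, 2), 57)) = Add(45, Rational(1767, 2)) = Rational(1857, 2)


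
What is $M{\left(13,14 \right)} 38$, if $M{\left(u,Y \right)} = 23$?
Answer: $874$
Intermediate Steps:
$M{\left(13,14 \right)} 38 = 23 \cdot 38 = 874$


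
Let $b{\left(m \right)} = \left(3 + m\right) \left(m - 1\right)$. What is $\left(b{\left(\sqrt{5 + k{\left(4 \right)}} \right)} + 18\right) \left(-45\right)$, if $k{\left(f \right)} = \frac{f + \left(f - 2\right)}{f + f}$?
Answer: $- \frac{3735}{4} - 45 \sqrt{23} \approx -1149.6$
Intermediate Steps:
$k{\left(f \right)} = \frac{-2 + 2 f}{2 f}$ ($k{\left(f \right)} = \frac{f + \left(-2 + f\right)}{2 f} = \left(-2 + 2 f\right) \frac{1}{2 f} = \frac{-2 + 2 f}{2 f}$)
$b{\left(m \right)} = \left(-1 + m\right) \left(3 + m\right)$ ($b{\left(m \right)} = \left(3 + m\right) \left(-1 + m\right) = \left(-1 + m\right) \left(3 + m\right)$)
$\left(b{\left(\sqrt{5 + k{\left(4 \right)}} \right)} + 18\right) \left(-45\right) = \left(\left(-3 + \left(\sqrt{5 + \frac{-1 + 4}{4}}\right)^{2} + 2 \sqrt{5 + \frac{-1 + 4}{4}}\right) + 18\right) \left(-45\right) = \left(\left(-3 + \left(\sqrt{5 + \frac{1}{4} \cdot 3}\right)^{2} + 2 \sqrt{5 + \frac{1}{4} \cdot 3}\right) + 18\right) \left(-45\right) = \left(\left(-3 + \left(\sqrt{5 + \frac{3}{4}}\right)^{2} + 2 \sqrt{5 + \frac{3}{4}}\right) + 18\right) \left(-45\right) = \left(\left(-3 + \left(\sqrt{\frac{23}{4}}\right)^{2} + 2 \sqrt{\frac{23}{4}}\right) + 18\right) \left(-45\right) = \left(\left(-3 + \left(\frac{\sqrt{23}}{2}\right)^{2} + 2 \frac{\sqrt{23}}{2}\right) + 18\right) \left(-45\right) = \left(\left(-3 + \frac{23}{4} + \sqrt{23}\right) + 18\right) \left(-45\right) = \left(\left(\frac{11}{4} + \sqrt{23}\right) + 18\right) \left(-45\right) = \left(\frac{83}{4} + \sqrt{23}\right) \left(-45\right) = - \frac{3735}{4} - 45 \sqrt{23}$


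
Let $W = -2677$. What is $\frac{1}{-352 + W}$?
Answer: $- \frac{1}{3029} \approx -0.00033014$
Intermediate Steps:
$\frac{1}{-352 + W} = \frac{1}{-352 - 2677} = \frac{1}{-3029} = - \frac{1}{3029}$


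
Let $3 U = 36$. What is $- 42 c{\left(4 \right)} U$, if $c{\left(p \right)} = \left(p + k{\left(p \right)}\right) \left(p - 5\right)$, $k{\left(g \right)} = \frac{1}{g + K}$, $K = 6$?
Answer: $\frac{10332}{5} \approx 2066.4$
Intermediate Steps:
$U = 12$ ($U = \frac{1}{3} \cdot 36 = 12$)
$k{\left(g \right)} = \frac{1}{6 + g}$ ($k{\left(g \right)} = \frac{1}{g + 6} = \frac{1}{6 + g}$)
$c{\left(p \right)} = \left(-5 + p\right) \left(p + \frac{1}{6 + p}\right)$ ($c{\left(p \right)} = \left(p + \frac{1}{6 + p}\right) \left(p - 5\right) = \left(p + \frac{1}{6 + p}\right) \left(-5 + p\right) = \left(-5 + p\right) \left(p + \frac{1}{6 + p}\right)$)
$- 42 c{\left(4 \right)} U = - 42 \frac{-5 + 4 + 4 \left(-5 + 4\right) \left(6 + 4\right)}{6 + 4} \cdot 12 = - 42 \frac{-5 + 4 + 4 \left(-1\right) 10}{10} \cdot 12 = - 42 \frac{-5 + 4 - 40}{10} \cdot 12 = - 42 \cdot \frac{1}{10} \left(-41\right) 12 = \left(-42\right) \left(- \frac{41}{10}\right) 12 = \frac{861}{5} \cdot 12 = \frac{10332}{5}$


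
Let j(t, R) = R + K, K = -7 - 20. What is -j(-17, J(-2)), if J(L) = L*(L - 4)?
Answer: 15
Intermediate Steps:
K = -27
J(L) = L*(-4 + L)
j(t, R) = -27 + R (j(t, R) = R - 27 = -27 + R)
-j(-17, J(-2)) = -(-27 - 2*(-4 - 2)) = -(-27 - 2*(-6)) = -(-27 + 12) = -1*(-15) = 15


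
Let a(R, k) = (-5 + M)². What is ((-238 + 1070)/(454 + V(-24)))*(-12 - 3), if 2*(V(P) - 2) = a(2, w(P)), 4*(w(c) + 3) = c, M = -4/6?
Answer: -224640/8497 ≈ -26.438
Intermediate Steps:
M = -⅔ (M = -4*⅙ = -⅔ ≈ -0.66667)
w(c) = -3 + c/4
a(R, k) = 289/9 (a(R, k) = (-5 - ⅔)² = (-17/3)² = 289/9)
V(P) = 325/18 (V(P) = 2 + (½)*(289/9) = 2 + 289/18 = 325/18)
((-238 + 1070)/(454 + V(-24)))*(-12 - 3) = ((-238 + 1070)/(454 + 325/18))*(-12 - 3) = (832/(8497/18))*(-15) = (832*(18/8497))*(-15) = (14976/8497)*(-15) = -224640/8497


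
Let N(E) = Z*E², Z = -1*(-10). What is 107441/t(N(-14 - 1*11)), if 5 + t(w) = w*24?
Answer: 107441/149995 ≈ 0.71630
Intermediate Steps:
Z = 10
N(E) = 10*E²
t(w) = -5 + 24*w (t(w) = -5 + w*24 = -5 + 24*w)
107441/t(N(-14 - 1*11)) = 107441/(-5 + 24*(10*(-14 - 1*11)²)) = 107441/(-5 + 24*(10*(-14 - 11)²)) = 107441/(-5 + 24*(10*(-25)²)) = 107441/(-5 + 24*(10*625)) = 107441/(-5 + 24*6250) = 107441/(-5 + 150000) = 107441/149995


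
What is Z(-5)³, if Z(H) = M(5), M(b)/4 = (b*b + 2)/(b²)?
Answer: 1259712/15625 ≈ 80.622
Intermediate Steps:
M(b) = 4*(2 + b²)/b² (M(b) = 4*((b*b + 2)/(b²)) = 4*((b² + 2)/b²) = 4*((2 + b²)/b²) = 4*(2 + b²)/b²)
Z(H) = 108/25 (Z(H) = 4 + 8/5² = 4 + 8*(1/25) = 4 + 8/25 = 108/25)
Z(-5)³ = (108/25)³ = 1259712/15625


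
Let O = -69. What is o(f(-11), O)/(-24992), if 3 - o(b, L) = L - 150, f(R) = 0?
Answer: -111/12496 ≈ -0.0088828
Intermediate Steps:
o(b, L) = 153 - L (o(b, L) = 3 - (L - 150) = 3 - (-150 + L) = 3 + (150 - L) = 153 - L)
o(f(-11), O)/(-24992) = (153 - 1*(-69))/(-24992) = (153 + 69)*(-1/24992) = 222*(-1/24992) = -111/12496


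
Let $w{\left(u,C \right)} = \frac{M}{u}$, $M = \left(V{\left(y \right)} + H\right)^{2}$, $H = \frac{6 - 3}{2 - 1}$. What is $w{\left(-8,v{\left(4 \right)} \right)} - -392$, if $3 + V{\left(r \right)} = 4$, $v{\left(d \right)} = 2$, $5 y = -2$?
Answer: $390$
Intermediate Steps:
$y = - \frac{2}{5}$ ($y = \frac{1}{5} \left(-2\right) = - \frac{2}{5} \approx -0.4$)
$H = 3$ ($H = \frac{3}{1} = 3 \cdot 1 = 3$)
$V{\left(r \right)} = 1$ ($V{\left(r \right)} = -3 + 4 = 1$)
$M = 16$ ($M = \left(1 + 3\right)^{2} = 4^{2} = 16$)
$w{\left(u,C \right)} = \frac{16}{u}$
$w{\left(-8,v{\left(4 \right)} \right)} - -392 = \frac{16}{-8} - -392 = 16 \left(- \frac{1}{8}\right) + 392 = -2 + 392 = 390$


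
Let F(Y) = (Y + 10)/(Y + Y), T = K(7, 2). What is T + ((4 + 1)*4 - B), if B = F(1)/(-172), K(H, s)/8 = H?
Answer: 26155/344 ≈ 76.032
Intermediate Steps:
K(H, s) = 8*H
T = 56 (T = 8*7 = 56)
F(Y) = (10 + Y)/(2*Y) (F(Y) = (10 + Y)/((2*Y)) = (10 + Y)*(1/(2*Y)) = (10 + Y)/(2*Y))
B = -11/344 (B = ((½)*(10 + 1)/1)/(-172) = ((½)*1*11)*(-1/172) = (11/2)*(-1/172) = -11/344 ≈ -0.031977)
T + ((4 + 1)*4 - B) = 56 + ((4 + 1)*4 - 1*(-11/344)) = 56 + (5*4 + 11/344) = 56 + (20 + 11/344) = 56 + 6891/344 = 26155/344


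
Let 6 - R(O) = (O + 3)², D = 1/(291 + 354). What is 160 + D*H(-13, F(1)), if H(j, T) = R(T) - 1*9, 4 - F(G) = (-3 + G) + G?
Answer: 103133/645 ≈ 159.90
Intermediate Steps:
D = 1/645 ≈ 0.0015504
R(O) = 6 - (3 + O)² (R(O) = 6 - (O + 3)² = 6 - (3 + O)²)
F(G) = 7 - 2*G (F(G) = 4 - ((-3 + G) + G) = 4 - (-3 + 2*G) = 4 + (3 - 2*G) = 7 - 2*G)
H(j, T) = -3 - (3 + T)² (H(j, T) = (6 - (3 + T)²) - 1*9 = (6 - (3 + T)²) - 9 = -3 - (3 + T)²)
160 + D*H(-13, F(1)) = 160 + (-3 - (3 + (7 - 2*1))²)/645 = 160 + (-3 - (3 + (7 - 2))²)/645 = 160 + (-3 - (3 + 5)²)/645 = 160 + (-3 - 1*8²)/645 = 160 + (-3 - 1*64)/645 = 160 + (-3 - 64)/645 = 160 + (1/645)*(-67) = 160 - 67/645 = 103133/645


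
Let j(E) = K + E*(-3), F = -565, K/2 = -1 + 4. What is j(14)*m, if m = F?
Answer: 20340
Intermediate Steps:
K = 6 (K = 2*(-1 + 4) = 2*3 = 6)
j(E) = 6 - 3*E (j(E) = 6 + E*(-3) = 6 - 3*E)
m = -565
j(14)*m = (6 - 3*14)*(-565) = (6 - 42)*(-565) = -36*(-565) = 20340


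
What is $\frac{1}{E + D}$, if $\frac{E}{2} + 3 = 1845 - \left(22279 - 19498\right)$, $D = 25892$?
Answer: $\frac{1}{24014} \approx 4.1642 \cdot 10^{-5}$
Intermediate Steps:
$E = -1878$ ($E = -6 + 2 \left(1845 - \left(22279 - 19498\right)\right) = -6 + 2 \left(1845 - 2781\right) = -6 + 2 \left(-936\right) = -6 - 1872 = -1878$)
$\frac{1}{E + D} = \frac{1}{-1878 + 25892} = \frac{1}{24014}$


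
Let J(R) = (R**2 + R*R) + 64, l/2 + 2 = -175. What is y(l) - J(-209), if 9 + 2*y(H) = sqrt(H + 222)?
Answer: -174861/2 + I*sqrt(33) ≈ -87431.0 + 5.7446*I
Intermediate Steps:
l = -354 (l = -4 + 2*(-175) = -4 - 350 = -354)
J(R) = 64 + 2*R**2 (J(R) = (R**2 + R**2) + 64 = 2*R**2 + 64 = 64 + 2*R**2)
y(H) = -9/2 + sqrt(222 + H)/2 (y(H) = -9/2 + sqrt(H + 222)/2 = -9/2 + sqrt(222 + H)/2)
y(l) - J(-209) = (-9/2 + sqrt(222 - 354)/2) - (64 + 2*(-209)**2) = (-9/2 + sqrt(-132)/2) - (64 + 2*43681) = (-9/2 + (2*I*sqrt(33))/2) - (64 + 87362) = (-9/2 + I*sqrt(33)) - 1*87426 = (-9/2 + I*sqrt(33)) - 87426 = -174861/2 + I*sqrt(33)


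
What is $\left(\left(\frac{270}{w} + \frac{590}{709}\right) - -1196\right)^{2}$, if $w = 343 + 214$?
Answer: $\frac{223573890461376064}{155956277569} \approx 1.4336 \cdot 10^{6}$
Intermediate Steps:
$w = 557$
$\left(\left(\frac{270}{w} + \frac{590}{709}\right) - -1196\right)^{2} = \left(\left(\frac{270}{557} + \frac{590}{709}\right) - -1196\right)^{2} = \left(\left(270 \cdot \frac{1}{557} + 590 \cdot \frac{1}{709}\right) + 1196\right)^{2} = \left(\left(\frac{270}{557} + \frac{590}{709}\right) + 1196\right)^{2} = \left(\frac{520060}{394913} + 1196\right)^{2} = \left(\frac{472836008}{394913}\right)^{2} = \frac{223573890461376064}{155956277569}$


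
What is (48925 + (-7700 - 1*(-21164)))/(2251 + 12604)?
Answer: 62389/14855 ≈ 4.1999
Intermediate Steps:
(48925 + (-7700 - 1*(-21164)))/(2251 + 12604) = (48925 + (-7700 + 21164))/14855 = (48925 + 13464)*(1/14855) = 62389*(1/14855) = 62389/14855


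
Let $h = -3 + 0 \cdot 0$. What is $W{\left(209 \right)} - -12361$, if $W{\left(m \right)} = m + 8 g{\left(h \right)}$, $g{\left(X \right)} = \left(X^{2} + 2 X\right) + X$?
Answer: $12570$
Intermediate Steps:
$h = -3$ ($h = -3 + 0 = -3$)
$g{\left(X \right)} = X^{2} + 3 X$
$W{\left(m \right)} = m$ ($W{\left(m \right)} = m + 8 \left(- 3 \left(3 - 3\right)\right) = m + 8 \left(\left(-3\right) 0\right) = m + 8 \cdot 0 = m + 0 = m$)
$W{\left(209 \right)} - -12361 = 209 - -12361 = 209 + 12361 = 12570$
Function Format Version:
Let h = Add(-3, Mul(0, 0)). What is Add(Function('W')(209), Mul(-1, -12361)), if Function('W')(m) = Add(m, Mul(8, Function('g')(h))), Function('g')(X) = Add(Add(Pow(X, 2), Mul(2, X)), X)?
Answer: 12570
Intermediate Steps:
h = -3 (h = Add(-3, 0) = -3)
Function('g')(X) = Add(Pow(X, 2), Mul(3, X))
Function('W')(m) = m (Function('W')(m) = Add(m, Mul(8, Mul(-3, Add(3, -3)))) = Add(m, Mul(8, Mul(-3, 0))) = Add(m, Mul(8, 0)) = Add(m, 0) = m)
Add(Function('W')(209), Mul(-1, -12361)) = Add(209, Mul(-1, -12361)) = Add(209, 12361) = 12570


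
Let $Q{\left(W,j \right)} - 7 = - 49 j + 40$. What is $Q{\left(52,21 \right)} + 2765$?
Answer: $1783$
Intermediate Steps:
$Q{\left(W,j \right)} = 47 - 49 j$ ($Q{\left(W,j \right)} = 7 - \left(-40 + 49 j\right) = 47 - 49 j$)
$Q{\left(52,21 \right)} + 2765 = \left(47 - 1029\right) + 2765 = -982 + 2765 = 1783$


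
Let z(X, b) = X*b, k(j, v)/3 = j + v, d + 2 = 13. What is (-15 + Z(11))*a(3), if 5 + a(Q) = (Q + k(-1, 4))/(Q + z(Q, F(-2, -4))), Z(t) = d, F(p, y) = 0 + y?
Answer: 76/3 ≈ 25.333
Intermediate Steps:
d = 11 (d = -2 + 13 = 11)
F(p, y) = y
k(j, v) = 3*j + 3*v (k(j, v) = 3*(j + v) = 3*j + 3*v)
Z(t) = 11
a(Q) = -5 - (9 + Q)/(3*Q) (a(Q) = -5 + (Q + (3*(-1) + 3*4))/(Q + Q*(-4)) = -5 + (Q + (-3 + 12))/(Q - 4*Q) = -5 + (Q + 9)/((-3*Q)) = -5 + (9 + Q)*(-1/(3*Q)) = -5 - (9 + Q)/(3*Q))
(-15 + Z(11))*a(3) = (-15 + 11)*(-16/3 - 3/3) = -4*(-16/3 - 3*⅓) = -4*(-16/3 - 1) = -4*(-19/3) = 76/3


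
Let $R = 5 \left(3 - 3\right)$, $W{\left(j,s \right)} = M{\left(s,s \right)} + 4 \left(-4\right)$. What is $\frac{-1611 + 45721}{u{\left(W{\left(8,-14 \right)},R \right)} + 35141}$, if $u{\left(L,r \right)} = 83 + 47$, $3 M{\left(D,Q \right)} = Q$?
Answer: $\frac{44110}{35271} \approx 1.2506$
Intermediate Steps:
$M{\left(D,Q \right)} = \frac{Q}{3}$
$W{\left(j,s \right)} = -16 + \frac{s}{3}$ ($W{\left(j,s \right)} = \frac{s}{3} + 4 \left(-4\right) = \frac{s}{3} - 16 = -16 + \frac{s}{3}$)
$R = 0$ ($R = 5 \cdot 0 = 0$)
$u{\left(L,r \right)} = 130$
$\frac{-1611 + 45721}{u{\left(W{\left(8,-14 \right)},R \right)} + 35141} = \frac{-1611 + 45721}{130 + 35141} = \frac{44110}{35271}$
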